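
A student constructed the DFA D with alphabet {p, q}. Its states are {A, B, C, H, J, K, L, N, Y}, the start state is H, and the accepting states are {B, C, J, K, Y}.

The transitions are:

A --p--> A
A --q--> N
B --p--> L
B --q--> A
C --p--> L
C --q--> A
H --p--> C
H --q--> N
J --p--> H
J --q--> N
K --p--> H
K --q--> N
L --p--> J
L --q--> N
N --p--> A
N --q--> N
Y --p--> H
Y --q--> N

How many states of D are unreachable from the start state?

3

Starting at H and following transitions, the reachable set is {A, C, H, J, L, N}. That leaves B, K, Y unreachable — 3 in total.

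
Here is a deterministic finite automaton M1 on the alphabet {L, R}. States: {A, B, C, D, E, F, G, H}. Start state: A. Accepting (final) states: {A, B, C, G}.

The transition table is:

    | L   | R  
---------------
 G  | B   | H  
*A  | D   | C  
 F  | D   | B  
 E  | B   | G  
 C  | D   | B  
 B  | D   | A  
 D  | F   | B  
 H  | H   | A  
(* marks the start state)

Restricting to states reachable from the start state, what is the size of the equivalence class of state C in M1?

States {E,G,H} cannot be reached from the start state, so discard them.
Initial partition by acceptance: {A,B,C} | {D,F}.
No further refinement is possible. Final partition (2 blocks): {A,B,C} | {D,F}.
The equivalence class containing C is {A,B,C}, of size 3.

3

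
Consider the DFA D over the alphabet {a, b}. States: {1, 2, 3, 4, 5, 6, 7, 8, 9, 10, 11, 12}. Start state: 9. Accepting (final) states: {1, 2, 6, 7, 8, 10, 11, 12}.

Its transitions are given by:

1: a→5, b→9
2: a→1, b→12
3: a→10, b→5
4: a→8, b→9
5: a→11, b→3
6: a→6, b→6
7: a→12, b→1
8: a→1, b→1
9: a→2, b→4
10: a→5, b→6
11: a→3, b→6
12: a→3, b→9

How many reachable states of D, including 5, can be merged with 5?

2

First remove the unreachable states {7}; 11 states remain.
Initial partition by acceptance: {1,2,6,8,10,11,12} | {3,4,5,9}.
Refine {1,2,6,8,10,11,12} on symbol a: members go to different blocks, giving {1,10,11,12} and {2,6,8}.
Refine {1,10,11,12} on symbol b: members go to different blocks, giving {1,12} and {10,11}.
Refine {3,4,5,9} on symbol a: members go to different blocks, giving {3,5} and {4,9}.
On input a, block {2,6,8} splits into {2,8} and {6}.
No further refinement is possible. Final partition (6 blocks): {1,12} | {3,5} | {2,8} | {10,11} | {4,9} | {6}.
The equivalence class containing 5 is {3,5}, of size 2.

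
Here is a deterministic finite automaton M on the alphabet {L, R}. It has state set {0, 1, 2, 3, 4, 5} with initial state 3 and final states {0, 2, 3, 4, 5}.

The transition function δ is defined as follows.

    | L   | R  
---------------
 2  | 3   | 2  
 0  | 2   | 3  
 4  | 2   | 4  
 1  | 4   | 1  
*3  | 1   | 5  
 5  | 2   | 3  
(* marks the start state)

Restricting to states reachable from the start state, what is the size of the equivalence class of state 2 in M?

Reachable states from the start: {1,2,3,4,5}. Unreachable: {0} — drop them.
Initial partition by acceptance: {2,3,4,5} | {1}.
Refine {2,3,4,5} on symbol L: members go to different blocks, giving {2,4,5} and {3}.
Split {2,4,5} by δ(·,L) → {4,5} and {2}.
Refine {4,5} on symbol R: members go to different blocks, giving {4} and {5}.
No further refinement is possible. Final partition (5 blocks): {4} | {1} | {3} | {2} | {5}.
The equivalence class containing 2 is {2}, of size 1.

1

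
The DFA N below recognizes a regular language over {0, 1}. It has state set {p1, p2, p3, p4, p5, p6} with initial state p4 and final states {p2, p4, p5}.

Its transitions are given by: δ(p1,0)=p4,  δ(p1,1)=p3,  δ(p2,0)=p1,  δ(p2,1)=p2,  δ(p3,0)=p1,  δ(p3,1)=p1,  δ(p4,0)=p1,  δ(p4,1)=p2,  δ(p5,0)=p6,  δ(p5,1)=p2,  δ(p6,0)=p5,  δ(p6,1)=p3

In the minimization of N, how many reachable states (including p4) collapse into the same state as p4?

States {p5,p6} cannot be reached from the start state, so discard them.
Initial partition by acceptance: {p2,p4} | {p1,p3}.
Split {p1,p3} by δ(·,0) → {p1} and {p3}.
No further refinement is possible. Final partition (3 blocks): {p2,p4} | {p1} | {p3}.
The equivalence class containing p4 is {p2,p4}, of size 2.

2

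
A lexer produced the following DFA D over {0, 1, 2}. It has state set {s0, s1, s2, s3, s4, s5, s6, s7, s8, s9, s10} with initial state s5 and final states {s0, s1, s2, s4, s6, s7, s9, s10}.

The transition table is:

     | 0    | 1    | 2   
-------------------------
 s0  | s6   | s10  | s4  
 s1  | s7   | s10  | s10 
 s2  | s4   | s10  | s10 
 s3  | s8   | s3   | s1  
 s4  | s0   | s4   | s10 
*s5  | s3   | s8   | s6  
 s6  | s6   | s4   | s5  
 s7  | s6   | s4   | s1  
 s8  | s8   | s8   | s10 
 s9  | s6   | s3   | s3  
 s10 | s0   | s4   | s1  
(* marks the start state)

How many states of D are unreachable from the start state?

BFS from s5 reaches {s0, s1, s3, s4, s5, s6, s7, s8, s10}; the 2 state(s) s2, s9 are never visited.

2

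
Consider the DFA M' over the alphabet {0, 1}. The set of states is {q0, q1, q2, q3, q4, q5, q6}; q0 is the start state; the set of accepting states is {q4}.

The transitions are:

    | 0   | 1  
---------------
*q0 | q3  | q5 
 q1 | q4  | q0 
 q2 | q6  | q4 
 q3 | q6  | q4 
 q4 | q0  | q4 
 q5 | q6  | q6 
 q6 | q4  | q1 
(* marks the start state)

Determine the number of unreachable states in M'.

1

No path from q0 leads to q2; the other 6 states are all reachable.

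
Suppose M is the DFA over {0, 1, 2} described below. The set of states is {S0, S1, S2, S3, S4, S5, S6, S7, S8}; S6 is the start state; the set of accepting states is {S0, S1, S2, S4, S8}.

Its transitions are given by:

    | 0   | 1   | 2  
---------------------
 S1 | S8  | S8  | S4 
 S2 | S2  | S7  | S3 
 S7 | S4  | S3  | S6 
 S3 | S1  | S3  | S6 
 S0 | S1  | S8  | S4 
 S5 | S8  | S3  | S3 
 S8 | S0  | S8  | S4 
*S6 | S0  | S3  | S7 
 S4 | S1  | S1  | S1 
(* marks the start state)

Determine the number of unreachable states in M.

2

BFS from S6 reaches {S0, S1, S3, S4, S6, S7, S8}; the 2 state(s) S2, S5 are never visited.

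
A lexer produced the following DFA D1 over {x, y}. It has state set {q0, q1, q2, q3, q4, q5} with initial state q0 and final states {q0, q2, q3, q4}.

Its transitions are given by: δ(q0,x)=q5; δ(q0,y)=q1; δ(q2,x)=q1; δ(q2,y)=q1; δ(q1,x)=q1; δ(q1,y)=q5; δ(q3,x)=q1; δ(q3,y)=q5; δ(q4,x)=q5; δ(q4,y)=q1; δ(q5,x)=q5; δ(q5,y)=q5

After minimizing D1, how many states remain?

2

Reachable states from the start: {q0,q1,q5}. Unreachable: {q2,q3,q4} — drop them.
P0 = {q0} | {q1,q5}.
Stable partition: {q0} | {q1,q5} — 2 equivalence classes.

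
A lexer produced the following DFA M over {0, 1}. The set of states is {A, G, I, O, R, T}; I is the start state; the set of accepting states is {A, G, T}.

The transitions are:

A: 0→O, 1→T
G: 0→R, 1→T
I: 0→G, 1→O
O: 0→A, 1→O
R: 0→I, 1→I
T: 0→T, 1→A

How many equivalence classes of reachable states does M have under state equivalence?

6

Every state is reachable, so we keep all 6.
Initial partition by acceptance: {A,G,T} | {I,O,R}.
Refine {A,G,T} on symbol 0: members go to different blocks, giving {A,G} and {T}.
Split {I,O,R} by δ(·,0) → {I,O} and {R}.
On input 0, block {A,G} splits into {G} and {A}.
On input 0, block {I,O} splits into {O} and {I}.
Stable partition: {G} | {O} | {T} | {R} | {A} | {I} — 6 equivalence classes.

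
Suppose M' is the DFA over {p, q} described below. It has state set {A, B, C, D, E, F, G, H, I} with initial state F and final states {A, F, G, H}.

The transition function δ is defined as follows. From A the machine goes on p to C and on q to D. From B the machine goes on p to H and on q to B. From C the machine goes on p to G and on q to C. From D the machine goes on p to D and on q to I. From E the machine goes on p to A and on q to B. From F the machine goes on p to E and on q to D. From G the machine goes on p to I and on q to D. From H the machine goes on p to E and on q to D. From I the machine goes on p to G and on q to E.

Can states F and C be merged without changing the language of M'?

Every state is reachable, so we keep all 9.
Initial partition by acceptance: {A,F,G,H} | {B,C,D,E,I}.
On input p, block {B,C,D,E,I} splits into {B,C,E,I} and {D}.
No further refinement is possible. Final partition (3 blocks): {A,F,G,H} | {B,C,E,I} | {D}.
F and C end up in different blocks, so they are distinguishable. For instance, the string 'ε' is accepted from only F.

No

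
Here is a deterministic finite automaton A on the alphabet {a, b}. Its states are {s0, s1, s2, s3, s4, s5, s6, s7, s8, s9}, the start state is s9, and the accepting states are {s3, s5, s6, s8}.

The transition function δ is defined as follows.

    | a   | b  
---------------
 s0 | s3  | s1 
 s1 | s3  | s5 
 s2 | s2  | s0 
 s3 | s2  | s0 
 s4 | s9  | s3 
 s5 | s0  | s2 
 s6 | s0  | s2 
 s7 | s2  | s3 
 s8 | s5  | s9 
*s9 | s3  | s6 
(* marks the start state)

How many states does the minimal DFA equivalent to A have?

States {s4,s7,s8} cannot be reached from the start state, so discard them.
Start with accepting vs non-accepting: {s3,s5,s6} | {s0,s1,s2,s9}.
Refine {s0,s1,s2,s9} on symbol a: members go to different blocks, giving {s0,s1,s9} and {s2}.
Refine {s3,s5,s6} on symbol a: members go to different blocks, giving {s5,s6} and {s3}.
Split {s0,s1,s9} by δ(·,b) → {s1,s9} and {s0}.
No further refinement is possible. Final partition (5 blocks): {s5,s6} | {s1,s9} | {s2} | {s3} | {s0}.

5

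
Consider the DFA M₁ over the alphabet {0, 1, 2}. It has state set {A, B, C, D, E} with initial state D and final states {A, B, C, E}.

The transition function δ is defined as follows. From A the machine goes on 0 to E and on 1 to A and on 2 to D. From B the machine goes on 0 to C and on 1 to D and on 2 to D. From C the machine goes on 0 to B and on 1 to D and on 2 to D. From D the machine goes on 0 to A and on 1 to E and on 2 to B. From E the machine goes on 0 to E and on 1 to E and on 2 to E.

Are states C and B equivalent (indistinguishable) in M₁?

Yes

Start with accepting vs non-accepting: {A,B,C,E} | {D}.
On input 1, block {A,B,C,E} splits into {A,E} and {B,C}.
Refine {A,E} on symbol 2: members go to different blocks, giving {A} and {E}.
The partition is now stable with 4 blocks: {A} | {D} | {B,C} | {E}.
C and B lie in the same block of the stable partition, so they are equivalent — no string distinguishes them.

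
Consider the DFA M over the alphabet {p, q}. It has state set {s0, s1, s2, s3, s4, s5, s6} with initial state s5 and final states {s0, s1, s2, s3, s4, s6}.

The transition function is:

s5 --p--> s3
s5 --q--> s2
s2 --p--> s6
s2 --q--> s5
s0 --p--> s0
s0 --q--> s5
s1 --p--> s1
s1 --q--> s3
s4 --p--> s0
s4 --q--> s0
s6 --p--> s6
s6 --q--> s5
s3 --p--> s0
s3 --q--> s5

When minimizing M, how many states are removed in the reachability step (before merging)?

Starting at s5 and following transitions, the reachable set is {s0, s2, s3, s5, s6}. That leaves s1, s4 unreachable — 2 in total.

2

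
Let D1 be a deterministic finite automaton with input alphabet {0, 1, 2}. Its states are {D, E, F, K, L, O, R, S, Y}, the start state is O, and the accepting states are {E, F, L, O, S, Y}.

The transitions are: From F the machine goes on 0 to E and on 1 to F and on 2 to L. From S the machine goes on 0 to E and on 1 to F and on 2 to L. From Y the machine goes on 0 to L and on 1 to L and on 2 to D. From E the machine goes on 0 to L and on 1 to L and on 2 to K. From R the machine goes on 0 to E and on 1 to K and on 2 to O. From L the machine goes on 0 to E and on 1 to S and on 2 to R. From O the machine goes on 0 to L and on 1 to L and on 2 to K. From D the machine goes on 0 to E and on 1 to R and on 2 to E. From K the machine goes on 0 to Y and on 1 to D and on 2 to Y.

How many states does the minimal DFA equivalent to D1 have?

Initial partition by acceptance: {E,F,L,O,S,Y} | {D,K,R}.
On input 2, block {E,F,L,O,S,Y} splits into {E,L,O,Y} and {F,S}.
Refine {E,L,O,Y} on symbol 1: members go to different blocks, giving {E,O,Y} and {L}.
No further refinement is possible. Final partition (4 blocks): {E,O,Y} | {D,K,R} | {F,S} | {L}.

4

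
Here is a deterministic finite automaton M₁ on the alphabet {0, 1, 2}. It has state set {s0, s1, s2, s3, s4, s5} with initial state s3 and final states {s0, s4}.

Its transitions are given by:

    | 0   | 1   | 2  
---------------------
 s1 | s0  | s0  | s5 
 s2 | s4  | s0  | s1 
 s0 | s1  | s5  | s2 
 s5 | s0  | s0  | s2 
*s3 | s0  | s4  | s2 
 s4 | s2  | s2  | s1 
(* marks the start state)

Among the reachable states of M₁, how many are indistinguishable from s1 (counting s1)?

All states are reachable from the start state.
Initial partition by acceptance: {s0,s4} | {s1,s2,s3,s5}.
Stable partition: {s0,s4} | {s1,s2,s3,s5} — 2 equivalence classes.
State s1 belongs to the block {s1,s2,s3,s5}, which has 4 states.

4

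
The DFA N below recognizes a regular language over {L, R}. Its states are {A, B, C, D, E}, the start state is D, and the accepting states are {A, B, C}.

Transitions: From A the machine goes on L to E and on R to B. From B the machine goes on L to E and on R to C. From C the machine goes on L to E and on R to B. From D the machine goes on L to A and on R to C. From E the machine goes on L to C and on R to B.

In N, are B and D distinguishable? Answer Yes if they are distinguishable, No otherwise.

All states are reachable from the start state.
P0 = {A,B,C} | {D,E}.
No further refinement is possible. Final partition (2 blocks): {A,B,C} | {D,E}.
B and D end up in different blocks, so they are distinguishable. For instance, the string 'ε' is accepted from only B.

Yes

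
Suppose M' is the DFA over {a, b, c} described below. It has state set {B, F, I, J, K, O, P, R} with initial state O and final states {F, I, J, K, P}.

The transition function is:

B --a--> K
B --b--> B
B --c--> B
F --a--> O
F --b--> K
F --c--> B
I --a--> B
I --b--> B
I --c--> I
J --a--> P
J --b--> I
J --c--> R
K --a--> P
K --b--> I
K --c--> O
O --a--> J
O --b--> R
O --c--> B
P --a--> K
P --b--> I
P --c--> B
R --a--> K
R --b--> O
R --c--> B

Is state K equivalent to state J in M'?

Yes

Reachable states from the start: {B,I,J,K,O,P,R}. Unreachable: {F} — drop them.
P0 = {I,J,K,P} | {B,O,R}.
On input a, block {I,J,K,P} splits into {J,K,P} and {I}.
The partition is now stable with 3 blocks: {J,K,P} | {B,O,R} | {I}.
K and J lie in the same block of the stable partition, so they are equivalent — no string distinguishes them.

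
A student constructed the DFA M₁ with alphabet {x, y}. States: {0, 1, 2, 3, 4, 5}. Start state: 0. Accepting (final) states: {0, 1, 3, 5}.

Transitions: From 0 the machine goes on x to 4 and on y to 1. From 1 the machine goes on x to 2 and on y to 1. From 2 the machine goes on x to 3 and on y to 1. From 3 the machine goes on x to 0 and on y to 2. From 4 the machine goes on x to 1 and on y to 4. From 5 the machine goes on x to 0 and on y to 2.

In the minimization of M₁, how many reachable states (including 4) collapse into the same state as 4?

Reachable states from the start: {0,1,2,3,4}. Unreachable: {5} — drop them.
Initial partition by acceptance: {0,1,3} | {2,4}.
Split {0,1,3} by δ(·,x) → {0,1} and {3}.
On input x, block {2,4} splits into {2} and {4}.
Split {0,1} by δ(·,x) → {0} and {1}.
Stable partition: {0} | {2} | {3} | {4} | {1} — 5 equivalence classes.
The equivalence class containing 4 is {4}, of size 1.

1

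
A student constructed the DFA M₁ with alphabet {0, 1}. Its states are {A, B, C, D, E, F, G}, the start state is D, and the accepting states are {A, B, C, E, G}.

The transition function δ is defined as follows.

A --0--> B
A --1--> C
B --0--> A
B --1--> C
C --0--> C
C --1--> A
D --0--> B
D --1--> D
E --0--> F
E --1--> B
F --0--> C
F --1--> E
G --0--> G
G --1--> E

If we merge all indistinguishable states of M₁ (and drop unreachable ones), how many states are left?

First remove the unreachable states {E,F,G}; 4 states remain.
Initial partition by acceptance: {A,B,C} | {D}.
The partition is now stable with 2 blocks: {A,B,C} | {D}.

2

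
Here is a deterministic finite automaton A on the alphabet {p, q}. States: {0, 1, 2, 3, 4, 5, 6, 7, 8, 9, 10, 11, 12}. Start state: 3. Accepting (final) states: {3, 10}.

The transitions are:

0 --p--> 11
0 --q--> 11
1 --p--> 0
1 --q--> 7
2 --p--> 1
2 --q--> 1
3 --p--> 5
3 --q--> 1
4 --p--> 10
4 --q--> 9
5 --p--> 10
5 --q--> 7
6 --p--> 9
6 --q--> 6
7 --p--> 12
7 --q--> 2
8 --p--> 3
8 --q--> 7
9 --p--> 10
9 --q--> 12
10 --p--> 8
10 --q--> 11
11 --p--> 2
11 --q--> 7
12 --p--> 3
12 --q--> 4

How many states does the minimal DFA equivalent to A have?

6

First remove the unreachable states {6}; 12 states remain.
Start with accepting vs non-accepting: {3,10} | {0,1,2,4,5,7,8,9,11,12}.
On input p, block {0,1,2,4,5,7,8,9,11,12} splits into {0,1,2,7,11} and {4,5,8,9,12}.
Split {0,1,2,7,11} by δ(·,p) → {0,1,2,11} and {7}.
Refine {0,1,2,11} on symbol q: members go to different blocks, giving {0,2} and {1,11}.
On input q, block {4,5,8,9,12} splits into {4,9,12} and {5,8}.
No further refinement is possible. Final partition (6 blocks): {3,10} | {0,2} | {4,9,12} | {7} | {1,11} | {5,8}.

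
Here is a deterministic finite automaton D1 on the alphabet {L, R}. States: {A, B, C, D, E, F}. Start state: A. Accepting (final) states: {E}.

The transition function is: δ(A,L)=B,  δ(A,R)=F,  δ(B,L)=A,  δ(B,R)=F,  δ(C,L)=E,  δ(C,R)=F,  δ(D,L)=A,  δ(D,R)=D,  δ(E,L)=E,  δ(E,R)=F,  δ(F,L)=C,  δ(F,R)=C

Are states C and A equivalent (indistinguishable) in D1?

No

First remove the unreachable states {D}; 5 states remain.
Initial partition by acceptance: {E} | {A,B,C,F}.
Split {A,B,C,F} by δ(·,L) → {A,B,F} and {C}.
Refine {A,B,F} on symbol L: members go to different blocks, giving {A,B} and {F}.
Stable partition: {E} | {A,B} | {C} | {F} — 4 equivalence classes.
C and A end up in different blocks, so they are distinguishable. For instance, the string 'L' is accepted from only C.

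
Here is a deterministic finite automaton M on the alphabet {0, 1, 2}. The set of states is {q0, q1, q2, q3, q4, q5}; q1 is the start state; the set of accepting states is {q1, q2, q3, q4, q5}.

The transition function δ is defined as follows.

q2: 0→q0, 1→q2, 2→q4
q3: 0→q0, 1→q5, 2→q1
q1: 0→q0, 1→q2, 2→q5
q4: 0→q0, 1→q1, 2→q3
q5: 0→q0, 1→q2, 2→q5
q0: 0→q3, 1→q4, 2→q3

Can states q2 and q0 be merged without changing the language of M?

P0 = {q1,q2,q3,q4,q5} | {q0}.
Stable partition: {q1,q2,q3,q4,q5} | {q0} — 2 equivalence classes.
q2 and q0 end up in different blocks, so they are distinguishable. For instance, the string 'ε' is accepted from only q2.

No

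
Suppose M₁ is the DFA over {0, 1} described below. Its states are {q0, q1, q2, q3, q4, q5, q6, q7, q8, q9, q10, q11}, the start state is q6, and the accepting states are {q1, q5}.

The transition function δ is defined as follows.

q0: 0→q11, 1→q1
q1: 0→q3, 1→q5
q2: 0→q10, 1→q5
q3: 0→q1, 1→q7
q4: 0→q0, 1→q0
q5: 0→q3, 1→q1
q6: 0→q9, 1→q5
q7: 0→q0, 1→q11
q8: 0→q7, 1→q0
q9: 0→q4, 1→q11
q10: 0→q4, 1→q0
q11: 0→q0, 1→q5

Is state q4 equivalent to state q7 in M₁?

States {q2,q8,q10} cannot be reached from the start state, so discard them.
P0 = {q1,q5} | {q0,q3,q4,q6,q7,q9,q11}.
Split {q0,q3,q4,q6,q7,q9,q11} by δ(·,0) → {q0,q4,q6,q7,q9,q11} and {q3}.
Split {q0,q4,q6,q7,q9,q11} by δ(·,1) → {q0,q6,q11} and {q4,q7,q9}.
Refine {q0,q6,q11} on symbol 0: members go to different blocks, giving {q0,q11} and {q6}.
Split {q4,q7,q9} by δ(·,0) → {q4,q7} and {q9}.
No further refinement is possible. Final partition (6 blocks): {q1,q5} | {q0,q11} | {q3} | {q4,q7} | {q6} | {q9}.
q4 and q7 lie in the same block of the stable partition, so they are equivalent — no string distinguishes them.

Yes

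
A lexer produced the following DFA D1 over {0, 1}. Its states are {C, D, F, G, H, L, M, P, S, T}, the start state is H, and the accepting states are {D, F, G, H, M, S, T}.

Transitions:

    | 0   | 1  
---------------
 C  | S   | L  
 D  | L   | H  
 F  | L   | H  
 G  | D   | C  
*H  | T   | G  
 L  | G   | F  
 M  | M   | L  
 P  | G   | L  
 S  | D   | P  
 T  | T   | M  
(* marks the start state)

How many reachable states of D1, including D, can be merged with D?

2

Start with accepting vs non-accepting: {D,F,G,H,M,S,T} | {C,L,P}.
Split {D,F,G,H,M,S,T} by δ(·,0) → {G,H,M,S,T} and {D,F}.
Refine {G,H,M,S,T} on symbol 0: members go to different blocks, giving {H,M,T} and {G,S}.
Split {H,M,T} by δ(·,1) → {T} and {H} and {M}.
Split {C,L,P} by δ(·,1) → {C,P} and {L}.
The partition is now stable with 7 blocks: {T} | {C,P} | {D,F} | {G,S} | {H} | {M} | {L}.
The equivalence class containing D is {D,F}, of size 2.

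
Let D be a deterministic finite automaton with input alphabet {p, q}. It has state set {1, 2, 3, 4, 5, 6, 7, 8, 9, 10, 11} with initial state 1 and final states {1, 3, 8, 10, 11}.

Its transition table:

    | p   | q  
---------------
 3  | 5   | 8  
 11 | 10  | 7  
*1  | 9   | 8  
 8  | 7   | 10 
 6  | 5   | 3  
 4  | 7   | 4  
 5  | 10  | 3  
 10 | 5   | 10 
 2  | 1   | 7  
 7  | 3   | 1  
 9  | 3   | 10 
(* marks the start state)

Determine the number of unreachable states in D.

Starting at 1 and following transitions, the reachable set is {1, 3, 5, 7, 8, 9, 10}. That leaves 2, 4, 6, 11 unreachable — 4 in total.

4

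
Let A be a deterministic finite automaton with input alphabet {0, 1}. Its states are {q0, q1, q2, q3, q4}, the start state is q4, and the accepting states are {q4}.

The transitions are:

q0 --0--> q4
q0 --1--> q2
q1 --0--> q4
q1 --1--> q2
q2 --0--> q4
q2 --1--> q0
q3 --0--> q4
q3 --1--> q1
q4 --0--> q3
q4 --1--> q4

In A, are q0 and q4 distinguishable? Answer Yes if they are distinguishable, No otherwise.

Every state is reachable, so we keep all 5.
Start with accepting vs non-accepting: {q4} | {q0,q1,q2,q3}.
No further refinement is possible. Final partition (2 blocks): {q4} | {q0,q1,q2,q3}.
q0 and q4 end up in different blocks, so they are distinguishable. For instance, the string 'ε' is accepted from only q4.

Yes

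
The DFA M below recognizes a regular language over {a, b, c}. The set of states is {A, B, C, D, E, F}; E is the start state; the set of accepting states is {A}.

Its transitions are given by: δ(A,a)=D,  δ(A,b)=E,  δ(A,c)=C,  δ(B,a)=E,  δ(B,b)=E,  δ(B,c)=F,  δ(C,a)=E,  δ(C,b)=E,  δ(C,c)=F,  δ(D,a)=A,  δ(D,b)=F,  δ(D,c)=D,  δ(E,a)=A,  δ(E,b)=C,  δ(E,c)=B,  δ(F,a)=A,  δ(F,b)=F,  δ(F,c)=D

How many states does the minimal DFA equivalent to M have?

4

Every state is reachable, so we keep all 6.
P0 = {A} | {B,C,D,E,F}.
Split {B,C,D,E,F} by δ(·,a) → {D,E,F} and {B,C}.
Split {D,E,F} by δ(·,b) → {D,F} and {E}.
No further refinement is possible. Final partition (4 blocks): {A} | {D,F} | {B,C} | {E}.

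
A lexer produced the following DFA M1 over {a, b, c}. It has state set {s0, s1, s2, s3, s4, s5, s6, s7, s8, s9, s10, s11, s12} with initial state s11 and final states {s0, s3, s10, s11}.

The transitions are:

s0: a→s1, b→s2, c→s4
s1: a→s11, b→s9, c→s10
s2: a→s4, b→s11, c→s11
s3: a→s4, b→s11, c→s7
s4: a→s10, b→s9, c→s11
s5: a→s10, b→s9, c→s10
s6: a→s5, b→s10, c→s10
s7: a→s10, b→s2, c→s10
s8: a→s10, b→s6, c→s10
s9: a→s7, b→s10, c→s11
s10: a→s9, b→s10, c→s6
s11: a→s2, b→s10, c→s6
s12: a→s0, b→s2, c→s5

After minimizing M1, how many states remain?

3

First remove the unreachable states {s0,s1,s3,s8,s12}; 8 states remain.
Start with accepting vs non-accepting: {s10,s11} | {s2,s4,s5,s6,s7,s9}.
Split {s2,s4,s5,s6,s7,s9} by δ(·,a) → {s2,s6,s9} and {s4,s5,s7}.
The partition is now stable with 3 blocks: {s10,s11} | {s2,s6,s9} | {s4,s5,s7}.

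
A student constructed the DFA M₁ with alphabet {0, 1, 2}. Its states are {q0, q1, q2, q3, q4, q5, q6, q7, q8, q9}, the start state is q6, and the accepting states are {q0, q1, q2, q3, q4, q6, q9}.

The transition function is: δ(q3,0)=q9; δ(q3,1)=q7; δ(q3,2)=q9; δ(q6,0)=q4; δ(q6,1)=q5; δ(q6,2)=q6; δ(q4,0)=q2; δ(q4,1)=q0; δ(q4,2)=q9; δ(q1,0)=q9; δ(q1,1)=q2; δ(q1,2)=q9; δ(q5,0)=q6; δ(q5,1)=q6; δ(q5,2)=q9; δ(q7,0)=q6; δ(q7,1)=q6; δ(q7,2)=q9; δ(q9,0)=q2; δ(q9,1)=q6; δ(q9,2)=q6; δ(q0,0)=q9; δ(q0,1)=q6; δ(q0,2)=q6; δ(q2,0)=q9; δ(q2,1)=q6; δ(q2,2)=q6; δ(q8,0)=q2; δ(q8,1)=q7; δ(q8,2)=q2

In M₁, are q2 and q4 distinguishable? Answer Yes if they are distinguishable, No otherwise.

First remove the unreachable states {q1,q3,q7,q8}; 6 states remain.
P0 = {q0,q2,q4,q6,q9} | {q5}.
Refine {q0,q2,q4,q6,q9} on symbol 1: members go to different blocks, giving {q0,q2,q4,q9} and {q6}.
Split {q0,q2,q4,q9} by δ(·,1) → {q0,q2,q9} and {q4}.
Stable partition: {q0,q2,q9} | {q5} | {q6} | {q4} — 4 equivalence classes.
q2 and q4 end up in different blocks, so they are distinguishable. For instance, the string '11' is accepted from only q4.

Yes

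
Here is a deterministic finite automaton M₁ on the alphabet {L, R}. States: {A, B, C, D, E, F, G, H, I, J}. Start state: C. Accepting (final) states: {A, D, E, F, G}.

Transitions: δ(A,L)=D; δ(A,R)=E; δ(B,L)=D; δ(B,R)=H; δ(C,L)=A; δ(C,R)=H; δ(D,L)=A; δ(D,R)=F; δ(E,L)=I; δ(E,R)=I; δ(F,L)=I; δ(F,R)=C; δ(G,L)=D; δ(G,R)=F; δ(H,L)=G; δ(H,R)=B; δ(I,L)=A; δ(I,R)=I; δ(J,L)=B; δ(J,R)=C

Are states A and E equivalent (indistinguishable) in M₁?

No

States {J} cannot be reached from the start state, so discard them.
Initial partition by acceptance: {A,D,E,F,G} | {B,C,H,I}.
Refine {A,D,E,F,G} on symbol L: members go to different blocks, giving {A,D,G} and {E,F}.
The partition is now stable with 3 blocks: {A,D,G} | {B,C,H,I} | {E,F}.
A and E end up in different blocks, so they are distinguishable. For instance, the string 'L' is accepted from only A.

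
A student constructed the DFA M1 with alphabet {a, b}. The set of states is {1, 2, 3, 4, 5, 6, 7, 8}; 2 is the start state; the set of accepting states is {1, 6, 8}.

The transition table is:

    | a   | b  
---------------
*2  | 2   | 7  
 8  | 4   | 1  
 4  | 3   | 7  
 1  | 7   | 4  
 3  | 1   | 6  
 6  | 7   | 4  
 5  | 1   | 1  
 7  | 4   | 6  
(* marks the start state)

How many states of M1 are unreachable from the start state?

2

BFS from 2 reaches {1, 2, 3, 4, 6, 7}; the 2 state(s) 5, 8 are never visited.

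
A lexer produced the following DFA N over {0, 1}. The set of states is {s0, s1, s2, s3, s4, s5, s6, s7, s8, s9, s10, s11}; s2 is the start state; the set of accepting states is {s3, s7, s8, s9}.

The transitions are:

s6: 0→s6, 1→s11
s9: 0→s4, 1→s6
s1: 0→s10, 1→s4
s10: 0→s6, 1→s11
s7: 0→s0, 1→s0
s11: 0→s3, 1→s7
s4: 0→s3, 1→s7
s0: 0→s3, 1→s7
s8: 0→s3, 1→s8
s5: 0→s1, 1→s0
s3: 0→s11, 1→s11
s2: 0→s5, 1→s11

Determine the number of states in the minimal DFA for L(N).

3

States {s8,s9} cannot be reached from the start state, so discard them.
Initial partition by acceptance: {s3,s7} | {s0,s1,s2,s4,s5,s6,s10,s11}.
On input 0, block {s0,s1,s2,s4,s5,s6,s10,s11} splits into {s1,s2,s5,s6,s10} and {s0,s4,s11}.
The partition is now stable with 3 blocks: {s3,s7} | {s1,s2,s5,s6,s10} | {s0,s4,s11}.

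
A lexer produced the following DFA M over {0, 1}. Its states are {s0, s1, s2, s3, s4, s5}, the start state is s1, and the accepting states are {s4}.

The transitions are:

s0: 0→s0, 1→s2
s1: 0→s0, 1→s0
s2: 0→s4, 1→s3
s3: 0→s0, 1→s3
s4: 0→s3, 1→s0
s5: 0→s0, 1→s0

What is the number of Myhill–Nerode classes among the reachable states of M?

First remove the unreachable states {s5}; 5 states remain.
Initial partition by acceptance: {s4} | {s0,s1,s2,s3}.
Refine {s0,s1,s2,s3} on symbol 0: members go to different blocks, giving {s0,s1,s3} and {s2}.
Refine {s0,s1,s3} on symbol 1: members go to different blocks, giving {s1,s3} and {s0}.
On input 1, block {s1,s3} splits into {s1} and {s3}.
Stable partition: {s4} | {s1} | {s2} | {s0} | {s3} — 5 equivalence classes.

5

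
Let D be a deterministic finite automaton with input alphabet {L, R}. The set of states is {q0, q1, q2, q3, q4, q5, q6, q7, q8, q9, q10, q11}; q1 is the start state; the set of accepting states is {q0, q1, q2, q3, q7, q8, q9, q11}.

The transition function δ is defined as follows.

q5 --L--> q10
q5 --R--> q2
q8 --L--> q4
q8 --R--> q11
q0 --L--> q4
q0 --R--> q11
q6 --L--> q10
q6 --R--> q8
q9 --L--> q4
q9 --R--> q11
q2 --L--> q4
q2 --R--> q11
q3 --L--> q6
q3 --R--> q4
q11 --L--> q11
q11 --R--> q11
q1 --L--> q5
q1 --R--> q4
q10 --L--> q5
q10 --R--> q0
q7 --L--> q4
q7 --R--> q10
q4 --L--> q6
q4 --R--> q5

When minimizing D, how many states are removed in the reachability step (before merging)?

No path from q1 leads to q3, q7, q9; the other 9 states are all reachable.

3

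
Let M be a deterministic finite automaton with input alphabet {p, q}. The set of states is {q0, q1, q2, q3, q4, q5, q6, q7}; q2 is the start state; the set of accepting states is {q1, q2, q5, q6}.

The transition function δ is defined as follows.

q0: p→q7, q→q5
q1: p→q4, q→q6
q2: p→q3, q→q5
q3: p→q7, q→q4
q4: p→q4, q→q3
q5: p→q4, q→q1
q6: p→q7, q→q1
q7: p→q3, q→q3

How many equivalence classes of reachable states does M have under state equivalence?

2

Reachable states from the start: {q1,q2,q3,q4,q5,q6,q7}. Unreachable: {q0} — drop them.
P0 = {q1,q2,q5,q6} | {q3,q4,q7}.
No further refinement is possible. Final partition (2 blocks): {q1,q2,q5,q6} | {q3,q4,q7}.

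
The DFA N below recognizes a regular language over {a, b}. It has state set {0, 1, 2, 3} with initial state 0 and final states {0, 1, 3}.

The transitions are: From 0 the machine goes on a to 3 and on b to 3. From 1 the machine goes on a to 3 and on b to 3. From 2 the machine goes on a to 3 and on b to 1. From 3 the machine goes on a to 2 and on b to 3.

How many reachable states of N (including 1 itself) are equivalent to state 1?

2

All states are reachable from the start state.
P0 = {0,1,3} | {2}.
Split {0,1,3} by δ(·,a) → {0,1} and {3}.
Stable partition: {0,1} | {2} | {3} — 3 equivalence classes.
The equivalence class containing 1 is {0,1}, of size 2.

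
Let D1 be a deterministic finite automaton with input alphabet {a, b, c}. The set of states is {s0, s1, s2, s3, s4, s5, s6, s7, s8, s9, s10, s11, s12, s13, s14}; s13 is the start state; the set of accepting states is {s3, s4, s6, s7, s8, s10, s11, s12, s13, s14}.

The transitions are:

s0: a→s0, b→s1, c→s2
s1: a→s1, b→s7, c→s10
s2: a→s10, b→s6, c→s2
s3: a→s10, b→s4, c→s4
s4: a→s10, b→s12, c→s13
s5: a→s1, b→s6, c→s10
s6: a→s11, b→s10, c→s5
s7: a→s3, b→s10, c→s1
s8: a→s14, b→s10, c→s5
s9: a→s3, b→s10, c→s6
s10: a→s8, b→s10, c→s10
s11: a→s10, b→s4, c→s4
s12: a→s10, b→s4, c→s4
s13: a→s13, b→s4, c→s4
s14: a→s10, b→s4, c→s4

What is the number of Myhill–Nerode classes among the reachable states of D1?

Reachable states from the start: {s1,s3,s4,s5,s6,s7,s8,s10,s11,s12,s13,s14}. Unreachable: {s0,s2,s9} — drop them.
Initial partition by acceptance: {s3,s4,s6,s7,s8,s10,s11,s12,s13,s14} | {s1,s5}.
Refine {s3,s4,s6,s7,s8,s10,s11,s12,s13,s14} on symbol c: members go to different blocks, giving {s3,s4,s10,s11,s12,s13,s14} and {s6,s7,s8}.
Split {s3,s4,s10,s11,s12,s13,s14} by δ(·,a) → {s3,s4,s11,s12,s13,s14} and {s10}.
Refine {s3,s4,s11,s12,s13,s14} on symbol a: members go to different blocks, giving {s3,s4,s11,s12,s14} and {s13}.
Split {s3,s4,s11,s12,s14} by δ(·,c) → {s3,s11,s12,s14} and {s4}.
Stable partition: {s3,s11,s12,s14} | {s1,s5} | {s6,s7,s8} | {s10} | {s13} | {s4} — 6 equivalence classes.

6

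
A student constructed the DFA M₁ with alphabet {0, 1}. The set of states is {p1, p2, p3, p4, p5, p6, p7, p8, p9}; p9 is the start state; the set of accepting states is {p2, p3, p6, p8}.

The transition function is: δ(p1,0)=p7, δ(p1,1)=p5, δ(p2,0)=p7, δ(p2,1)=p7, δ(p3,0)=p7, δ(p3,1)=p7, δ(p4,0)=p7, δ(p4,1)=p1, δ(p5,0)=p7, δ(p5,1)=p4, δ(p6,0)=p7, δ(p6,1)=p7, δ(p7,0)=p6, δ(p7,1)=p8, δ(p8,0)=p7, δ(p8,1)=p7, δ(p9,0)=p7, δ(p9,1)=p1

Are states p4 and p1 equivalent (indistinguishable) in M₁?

Yes

Reachable states from the start: {p1,p4,p5,p6,p7,p8,p9}. Unreachable: {p2,p3} — drop them.
P0 = {p6,p8} | {p1,p4,p5,p7,p9}.
Refine {p1,p4,p5,p7,p9} on symbol 0: members go to different blocks, giving {p1,p4,p5,p9} and {p7}.
The partition is now stable with 3 blocks: {p6,p8} | {p1,p4,p5,p9} | {p7}.
p4 and p1 lie in the same block of the stable partition, so they are equivalent — no string distinguishes them.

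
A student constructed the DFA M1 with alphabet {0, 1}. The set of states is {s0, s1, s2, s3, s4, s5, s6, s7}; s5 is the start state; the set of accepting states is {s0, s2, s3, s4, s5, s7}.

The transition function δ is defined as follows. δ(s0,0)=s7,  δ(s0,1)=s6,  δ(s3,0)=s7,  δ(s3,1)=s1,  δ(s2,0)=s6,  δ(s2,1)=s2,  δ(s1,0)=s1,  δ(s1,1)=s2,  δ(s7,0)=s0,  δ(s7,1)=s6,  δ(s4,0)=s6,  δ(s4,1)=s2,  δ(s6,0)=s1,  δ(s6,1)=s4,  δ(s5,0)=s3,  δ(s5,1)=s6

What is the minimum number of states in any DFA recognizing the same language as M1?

All states are reachable from the start state.
Start with accepting vs non-accepting: {s0,s2,s3,s4,s5,s7} | {s1,s6}.
On input 0, block {s0,s2,s3,s4,s5,s7} splits into {s0,s3,s5,s7} and {s2,s4}.
The partition is now stable with 3 blocks: {s0,s3,s5,s7} | {s1,s6} | {s2,s4}.

3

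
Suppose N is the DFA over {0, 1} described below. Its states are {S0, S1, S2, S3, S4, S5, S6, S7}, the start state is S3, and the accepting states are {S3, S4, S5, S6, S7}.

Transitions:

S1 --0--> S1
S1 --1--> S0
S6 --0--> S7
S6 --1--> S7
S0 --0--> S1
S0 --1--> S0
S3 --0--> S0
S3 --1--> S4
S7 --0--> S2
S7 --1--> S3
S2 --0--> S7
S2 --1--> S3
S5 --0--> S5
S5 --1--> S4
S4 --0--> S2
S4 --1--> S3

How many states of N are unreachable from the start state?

2

No path from S3 leads to S5, S6; the other 6 states are all reachable.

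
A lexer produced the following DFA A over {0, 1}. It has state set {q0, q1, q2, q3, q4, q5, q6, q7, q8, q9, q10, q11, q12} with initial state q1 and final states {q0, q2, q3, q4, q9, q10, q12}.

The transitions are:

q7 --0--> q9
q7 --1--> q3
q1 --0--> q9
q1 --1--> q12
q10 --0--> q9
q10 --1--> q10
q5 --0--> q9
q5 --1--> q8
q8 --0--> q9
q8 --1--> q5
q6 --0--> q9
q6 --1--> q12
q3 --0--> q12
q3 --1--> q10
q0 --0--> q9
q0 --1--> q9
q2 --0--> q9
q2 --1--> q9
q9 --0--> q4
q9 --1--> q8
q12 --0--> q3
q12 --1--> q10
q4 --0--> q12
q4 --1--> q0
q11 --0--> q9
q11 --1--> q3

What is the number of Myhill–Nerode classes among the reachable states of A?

Reachable states from the start: {q0,q1,q3,q4,q5,q8,q9,q10,q12}. Unreachable: {q2,q6,q7,q11} — drop them.
P0 = {q0,q3,q4,q9,q10,q12} | {q1,q5,q8}.
Refine {q0,q3,q4,q9,q10,q12} on symbol 1: members go to different blocks, giving {q0,q3,q4,q10,q12} and {q9}.
Refine {q0,q3,q4,q10,q12} on symbol 0: members go to different blocks, giving {q3,q4,q12} and {q0,q10}.
Refine {q1,q5,q8} on symbol 1: members go to different blocks, giving {q5,q8} and {q1}.
On input 1, block {q0,q10} splits into {q0} and {q10}.
Refine {q3,q4,q12} on symbol 1: members go to different blocks, giving {q3,q12} and {q4}.
The partition is now stable with 7 blocks: {q3,q12} | {q5,q8} | {q9} | {q0} | {q1} | {q10} | {q4}.

7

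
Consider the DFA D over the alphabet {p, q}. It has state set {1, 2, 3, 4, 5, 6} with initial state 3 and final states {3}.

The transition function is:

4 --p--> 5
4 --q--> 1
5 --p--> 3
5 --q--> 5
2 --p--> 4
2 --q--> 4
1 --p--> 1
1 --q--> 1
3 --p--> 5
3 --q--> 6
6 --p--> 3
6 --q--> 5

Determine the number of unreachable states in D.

3

BFS from 3 reaches {3, 5, 6}; the 3 state(s) 1, 2, 4 are never visited.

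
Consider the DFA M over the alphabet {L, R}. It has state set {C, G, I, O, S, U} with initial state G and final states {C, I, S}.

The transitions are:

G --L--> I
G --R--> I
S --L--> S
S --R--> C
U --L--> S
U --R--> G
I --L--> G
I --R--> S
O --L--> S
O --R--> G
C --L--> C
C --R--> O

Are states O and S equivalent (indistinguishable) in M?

No

States {U} cannot be reached from the start state, so discard them.
Initial partition by acceptance: {C,I,S} | {G,O}.
On input L, block {C,I,S} splits into {C,S} and {I}.
On input R, block {C,S} splits into {S} and {C}.
Refine {G,O} on symbol L: members go to different blocks, giving {G} and {O}.
No further refinement is possible. Final partition (5 blocks): {S} | {G} | {I} | {C} | {O}.
O and S end up in different blocks, so they are distinguishable. For instance, the string 'ε' is accepted from only S.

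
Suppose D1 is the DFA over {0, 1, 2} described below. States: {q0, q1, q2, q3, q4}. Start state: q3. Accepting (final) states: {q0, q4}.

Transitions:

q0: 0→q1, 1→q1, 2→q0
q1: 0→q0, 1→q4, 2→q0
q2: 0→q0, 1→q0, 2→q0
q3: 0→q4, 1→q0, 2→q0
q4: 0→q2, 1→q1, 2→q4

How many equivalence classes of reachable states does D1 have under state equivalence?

2

Every state is reachable, so we keep all 5.
Start with accepting vs non-accepting: {q0,q4} | {q1,q2,q3}.
No further refinement is possible. Final partition (2 blocks): {q0,q4} | {q1,q2,q3}.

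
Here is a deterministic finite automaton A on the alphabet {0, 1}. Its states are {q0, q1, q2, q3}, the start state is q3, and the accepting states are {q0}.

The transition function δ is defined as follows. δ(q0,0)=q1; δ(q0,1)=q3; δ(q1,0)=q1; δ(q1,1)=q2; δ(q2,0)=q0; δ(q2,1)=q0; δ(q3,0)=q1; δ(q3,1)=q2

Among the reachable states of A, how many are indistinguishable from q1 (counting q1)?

Every state is reachable, so we keep all 4.
Initial partition by acceptance: {q0} | {q1,q2,q3}.
Refine {q1,q2,q3} on symbol 0: members go to different blocks, giving {q1,q3} and {q2}.
Stable partition: {q0} | {q1,q3} | {q2} — 3 equivalence classes.
State q1 belongs to the block {q1,q3}, which has 2 states.

2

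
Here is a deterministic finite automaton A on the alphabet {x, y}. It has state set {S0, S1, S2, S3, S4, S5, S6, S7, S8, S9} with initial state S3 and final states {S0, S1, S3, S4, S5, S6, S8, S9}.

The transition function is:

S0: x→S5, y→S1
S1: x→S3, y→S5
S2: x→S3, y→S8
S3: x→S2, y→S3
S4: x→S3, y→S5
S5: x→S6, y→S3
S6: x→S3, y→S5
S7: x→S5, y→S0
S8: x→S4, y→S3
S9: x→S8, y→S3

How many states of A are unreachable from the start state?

BFS from S3 reaches {S2, S3, S4, S5, S6, S8}; the 4 state(s) S0, S1, S7, S9 are never visited.

4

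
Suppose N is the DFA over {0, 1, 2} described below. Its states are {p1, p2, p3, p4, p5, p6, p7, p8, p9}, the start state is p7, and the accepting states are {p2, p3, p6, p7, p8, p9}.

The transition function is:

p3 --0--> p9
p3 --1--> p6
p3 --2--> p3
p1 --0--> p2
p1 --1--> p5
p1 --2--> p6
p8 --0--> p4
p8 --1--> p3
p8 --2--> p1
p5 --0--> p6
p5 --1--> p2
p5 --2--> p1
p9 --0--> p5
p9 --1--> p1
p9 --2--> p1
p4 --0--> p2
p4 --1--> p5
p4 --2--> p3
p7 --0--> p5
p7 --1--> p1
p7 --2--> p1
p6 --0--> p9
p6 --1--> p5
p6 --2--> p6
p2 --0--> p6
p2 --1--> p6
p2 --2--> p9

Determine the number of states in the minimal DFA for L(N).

Reachable states from the start: {p1,p2,p5,p6,p7,p9}. Unreachable: {p3,p4,p8} — drop them.
P0 = {p2,p6,p7,p9} | {p1,p5}.
Refine {p2,p6,p7,p9} on symbol 0: members go to different blocks, giving {p2,p6} and {p7,p9}.
Refine {p2,p6} on symbol 0: members go to different blocks, giving {p2} and {p6}.
Refine {p1,p5} on symbol 0: members go to different blocks, giving {p1} and {p5}.
No further refinement is possible. Final partition (5 blocks): {p2} | {p1} | {p7,p9} | {p6} | {p5}.

5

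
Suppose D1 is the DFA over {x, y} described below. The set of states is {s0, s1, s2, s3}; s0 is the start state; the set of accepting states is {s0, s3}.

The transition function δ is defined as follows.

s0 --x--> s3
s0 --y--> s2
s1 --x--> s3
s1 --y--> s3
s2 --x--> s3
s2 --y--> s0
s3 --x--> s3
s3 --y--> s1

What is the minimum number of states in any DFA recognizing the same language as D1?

2

All states are reachable from the start state.
Start with accepting vs non-accepting: {s0,s3} | {s1,s2}.
Stable partition: {s0,s3} | {s1,s2} — 2 equivalence classes.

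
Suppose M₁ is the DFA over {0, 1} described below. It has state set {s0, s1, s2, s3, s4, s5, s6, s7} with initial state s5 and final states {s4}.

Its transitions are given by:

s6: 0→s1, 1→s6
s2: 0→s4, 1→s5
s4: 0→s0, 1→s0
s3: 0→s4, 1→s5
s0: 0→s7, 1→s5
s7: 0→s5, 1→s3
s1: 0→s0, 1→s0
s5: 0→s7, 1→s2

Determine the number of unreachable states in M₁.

No path from s5 leads to s1, s6; the other 6 states are all reachable.

2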